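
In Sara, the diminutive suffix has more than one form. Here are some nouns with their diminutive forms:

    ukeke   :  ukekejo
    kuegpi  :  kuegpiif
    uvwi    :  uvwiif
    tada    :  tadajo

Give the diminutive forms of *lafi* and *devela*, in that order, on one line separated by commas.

The pattern is height harmony: -if when the last vowel of the stem is a high vowel (*kuegpi*, *uvwi*); -jo when the last vowel of the stem is a non-high vowel (*ukeke*, *tada*).
The last vowel of *lafi* is /i/, which is a high vowel, so the suffix is -if, giving *lafiif*.
*devela* — last vowel /a/ (a non-high vowel) → -jo → *develajo*.

lafiif, develajo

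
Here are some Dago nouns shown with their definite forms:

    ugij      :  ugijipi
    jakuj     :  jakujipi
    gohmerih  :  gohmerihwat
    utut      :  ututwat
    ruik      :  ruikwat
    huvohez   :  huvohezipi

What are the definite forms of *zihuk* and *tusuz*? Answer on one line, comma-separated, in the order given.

Looking at the final consonant of each stem: -wat when the stem ends in a voiceless consonant (*gohmerih*, *utut*, *ruik*); -ipi when the stem ends in a voiced consonant (*ugij*, *jakuj*, *huvohez*).
*zihuk*: final consonant = /k/, voiceless → -wat → *zihukwat*.
*tusuz*: final consonant = /z/, voiced → -ipi → *tusuzipi*.

zihukwat, tusuzipi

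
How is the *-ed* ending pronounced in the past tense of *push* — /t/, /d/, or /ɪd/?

The stem *push* ends in a voiceless consonant other than /t/.
The -ed suffix is realized as /ɪd/ after /t, d/; as /t/ after other voiceless consonants; and as /d/ after other voiced sounds.
So -ed on *push* is pronounced /t/.

/t/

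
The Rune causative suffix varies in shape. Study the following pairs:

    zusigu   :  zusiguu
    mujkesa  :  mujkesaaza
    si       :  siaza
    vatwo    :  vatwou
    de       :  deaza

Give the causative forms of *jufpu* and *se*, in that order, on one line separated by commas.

The suffix is conditioned by the last vowel: -u when the last vowel of the stem is a rounded vowel (*zusigu*, *vatwo*); -aza when the last vowel of the stem is an unrounded vowel (*mujkesa*, *si*, *de*).
*jufpu* — last vowel /u/ (a rounded vowel) → -u → *jufpuu*.
*se*: last vowel = /e/, an unrounded vowel → -aza → *seaza*.

jufpuu, seaza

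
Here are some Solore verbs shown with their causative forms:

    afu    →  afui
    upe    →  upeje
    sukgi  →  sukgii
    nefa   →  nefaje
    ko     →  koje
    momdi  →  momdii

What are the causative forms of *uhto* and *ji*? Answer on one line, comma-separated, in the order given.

uhtoje, jii

The pattern is height harmony: -i when the last vowel of the stem is a high vowel (*afu*, *sukgi*, *momdi*); -je when the last vowel of the stem is a non-high vowel (*upe*, *nefa*, *ko*).
Since the last vowel of *uhto* is /o/ (a non-high vowel), it takes -je, giving *uhtoje*.
The last vowel of *ji* is /i/, which is a high vowel, so the suffix is -i, giving *jii*.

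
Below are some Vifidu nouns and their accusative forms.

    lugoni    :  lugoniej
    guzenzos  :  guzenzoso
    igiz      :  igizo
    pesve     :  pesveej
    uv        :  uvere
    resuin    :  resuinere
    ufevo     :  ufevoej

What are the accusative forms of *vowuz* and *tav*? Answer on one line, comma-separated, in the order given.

vowuzo, tavere

The pattern is sibilance of the final sound: -o when the stem ends in a sibilant (*guzenzos*, *igiz*); -ere when the stem ends in a non-sibilant consonant (*uv*, *resuin*); -ej when the stem ends in a vowel (*lugoni*, *pesve*, *ufevo*).
*vowuz*: final sound = /z/, a sibilant → -o → *vowuzo*.
*tav* — final sound /v/ (a non-sibilant consonant) → -ere → *tavere*.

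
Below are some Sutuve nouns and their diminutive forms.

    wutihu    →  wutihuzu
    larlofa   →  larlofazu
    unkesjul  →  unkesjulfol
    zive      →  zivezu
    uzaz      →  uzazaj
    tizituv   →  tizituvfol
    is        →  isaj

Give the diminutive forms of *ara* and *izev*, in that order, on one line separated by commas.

arazu, izevfol

The pattern is sibilance of the final sound: -aj when the stem ends in a sibilant (*uzaz*, *is*); -fol when the stem ends in a non-sibilant consonant (*unkesjul*, *tizituv*); -zu when the stem ends in a vowel (*wutihu*, *larlofa*, *zive*).
*ara*: final sound = /a/, a vowel → -zu → *arazu*.
*izev*: final sound = /v/, a non-sibilant consonant → -fol → *izevfol*.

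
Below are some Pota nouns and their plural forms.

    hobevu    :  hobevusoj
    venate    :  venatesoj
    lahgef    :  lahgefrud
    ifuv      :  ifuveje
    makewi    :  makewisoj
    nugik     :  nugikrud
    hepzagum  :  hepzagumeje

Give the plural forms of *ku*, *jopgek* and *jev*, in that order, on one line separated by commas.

kusoj, jopgekrud, jeveje

The pattern is voicing of the final sound: -rud when the stem ends in a voiceless consonant (*lahgef*, *nugik*); -eje when the stem ends in a voiced consonant (*ifuv*, *hepzagum*); -soj when the stem ends in a vowel (*hobevu*, *venate*, *makewi*).
Since the final sound of *ku* is /u/ (a vowel), it takes -soj, giving *kusoj*.
The final sound of *jopgek* is /k/, which is a voiceless consonant, so the suffix is -rud, giving *jopgekrud*.
*jev*: final sound = /v/, a voiced consonant → -eje → *jeveje*.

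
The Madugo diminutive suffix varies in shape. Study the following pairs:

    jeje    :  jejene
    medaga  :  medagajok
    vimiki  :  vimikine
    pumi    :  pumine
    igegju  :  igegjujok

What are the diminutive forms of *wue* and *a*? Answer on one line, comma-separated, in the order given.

wuene, ajok

The alternation tracks the last vowel of the stem — -ne when the last vowel of the stem is a front vowel (*jeje*, *vimiki*, *pumi*); -jok when the last vowel of the stem is a back vowel (*medaga*, *igegju*).
*wue*: last vowel = /e/, a front vowel → -ne → *wuene*.
The last vowel of *a* is /a/, which is a back vowel, so the suffix is -jok, giving *ajok*.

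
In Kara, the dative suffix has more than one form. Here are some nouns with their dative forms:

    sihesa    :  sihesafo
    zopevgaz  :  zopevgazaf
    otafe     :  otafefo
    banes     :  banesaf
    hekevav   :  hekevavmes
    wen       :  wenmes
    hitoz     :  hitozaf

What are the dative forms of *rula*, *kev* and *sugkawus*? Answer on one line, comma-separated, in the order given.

The suffix is conditioned by the final sound: -af when the stem ends in a sibilant (*zopevgaz*, *banes*, *hitoz*); -mes when the stem ends in a non-sibilant consonant (*hekevav*, *wen*); -fo when the stem ends in a vowel (*sihesa*, *otafe*).
The final sound of *rula* is /a/, which is a vowel, so the suffix is -fo, giving *rulafo*.
Since the final sound of *kev* is /v/ (a non-sibilant consonant), it takes -mes, giving *kevmes*.
*sugkawus*: final sound = /s/, a sibilant → -af → *sugkawusaf*.

rulafo, kevmes, sugkawusaf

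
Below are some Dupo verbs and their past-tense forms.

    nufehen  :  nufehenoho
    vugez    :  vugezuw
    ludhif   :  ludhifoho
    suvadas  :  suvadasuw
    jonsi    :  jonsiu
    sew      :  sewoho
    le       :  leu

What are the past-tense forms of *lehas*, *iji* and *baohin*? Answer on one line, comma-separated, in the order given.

lehasuw, ijiu, baohinoho

The suffix is conditioned by the final sound: -uw when the stem ends in a sibilant (*vugez*, *suvadas*); -oho when the stem ends in a non-sibilant consonant (*nufehen*, *ludhif*, *sew*); -u when the stem ends in a vowel (*jonsi*, *le*).
*lehas*: final sound = /s/, a sibilant → -uw → *lehasuw*.
The final sound of *iji* is /i/, which is a vowel, so the suffix is -u, giving *ijiu*.
Since the final sound of *baohin* is /n/ (a non-sibilant consonant), it takes -oho, giving *baohinoho*.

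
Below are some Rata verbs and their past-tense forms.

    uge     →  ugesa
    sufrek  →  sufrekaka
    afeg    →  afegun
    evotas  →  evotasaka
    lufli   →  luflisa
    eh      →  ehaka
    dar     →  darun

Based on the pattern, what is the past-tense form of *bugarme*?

bugarmesa

The alternation tracks the final sound of the stem — -aka when the stem ends in a voiceless consonant (*sufrek*, *evotas*, *eh*); -un when the stem ends in a voiced consonant (*afeg*, *dar*); -sa when the stem ends in a vowel (*uge*, *lufli*).
Since the final sound of *bugarme* is /e/ (a vowel), it takes -sa, giving *bugarmesa*.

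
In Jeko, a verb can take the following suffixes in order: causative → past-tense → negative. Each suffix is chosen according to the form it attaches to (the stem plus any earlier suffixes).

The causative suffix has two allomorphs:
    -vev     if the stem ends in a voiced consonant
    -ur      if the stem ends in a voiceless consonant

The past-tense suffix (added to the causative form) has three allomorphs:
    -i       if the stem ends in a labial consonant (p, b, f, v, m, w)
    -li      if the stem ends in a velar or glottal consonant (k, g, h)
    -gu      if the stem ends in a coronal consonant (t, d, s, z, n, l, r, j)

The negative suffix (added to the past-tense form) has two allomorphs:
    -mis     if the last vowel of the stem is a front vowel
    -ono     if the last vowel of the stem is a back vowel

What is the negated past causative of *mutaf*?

Since the final consonant of *mutaf* is /f/ (voiceless), it takes -ur, giving *mutafur*.
Since the final consonant of the causative form *mutafur* is /r/ (coronal), it takes -gu, giving *mutafurgu*.
Since the last vowel of the past-tense form *mutafurgu* is /u/ (a back vowel), it takes -ono, giving *mutafurguono*.

mutafurguono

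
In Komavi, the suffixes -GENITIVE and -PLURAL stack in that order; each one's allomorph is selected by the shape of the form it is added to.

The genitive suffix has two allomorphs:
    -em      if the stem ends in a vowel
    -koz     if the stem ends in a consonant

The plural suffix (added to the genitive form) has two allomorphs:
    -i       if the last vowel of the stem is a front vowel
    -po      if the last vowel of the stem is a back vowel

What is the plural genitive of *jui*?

juiemi

*jui*: final sound = /i/, a vowel → -em → *juiem*.
Since the last vowel of the genitive form *juiem* is /e/ (a front vowel), it takes -i, giving *juiemi*.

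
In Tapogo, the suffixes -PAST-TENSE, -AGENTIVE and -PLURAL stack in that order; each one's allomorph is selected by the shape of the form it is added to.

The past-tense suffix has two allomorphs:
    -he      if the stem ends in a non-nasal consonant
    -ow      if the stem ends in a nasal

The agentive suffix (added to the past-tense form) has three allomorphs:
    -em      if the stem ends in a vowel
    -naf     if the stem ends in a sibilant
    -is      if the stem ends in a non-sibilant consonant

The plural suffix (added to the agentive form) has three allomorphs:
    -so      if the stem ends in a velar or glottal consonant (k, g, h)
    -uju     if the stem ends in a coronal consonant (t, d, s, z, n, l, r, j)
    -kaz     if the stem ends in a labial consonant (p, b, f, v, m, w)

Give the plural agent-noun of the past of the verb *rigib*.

*rigib*: final consonant = /b/, non-nasal → -he → *rigibhe*.
The past-tense form *rigibhe*: final sound = /e/, a vowel → -em → *rigibheem*.
The agentive form *rigibheem*: final consonant = /m/, labial → -kaz → *rigibheemkaz*.

rigibheemkaz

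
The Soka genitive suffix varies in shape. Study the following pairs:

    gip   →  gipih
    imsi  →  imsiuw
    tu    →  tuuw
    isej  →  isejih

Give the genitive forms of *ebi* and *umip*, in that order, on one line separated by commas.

The suffix is conditioned by the final sound: -ih when the stem ends in a consonant (*gip*, *isej*); -uw when the stem ends in a vowel (*imsi*, *tu*).
Since the final sound of *ebi* is /i/ (a vowel), it takes -uw, giving *ebiuw*.
Since the final sound of *umip* is /p/ (a consonant), it takes -ih, giving *umipih*.

ebiuw, umipih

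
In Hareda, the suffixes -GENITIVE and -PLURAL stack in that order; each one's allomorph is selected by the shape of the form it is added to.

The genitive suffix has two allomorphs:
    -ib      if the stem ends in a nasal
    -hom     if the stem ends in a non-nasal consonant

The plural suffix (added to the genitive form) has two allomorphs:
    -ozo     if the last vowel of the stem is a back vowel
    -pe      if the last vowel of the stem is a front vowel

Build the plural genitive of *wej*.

wejhomozo

*wej* — final consonant /j/ (non-nasal) → -hom → *wejhom*.
Since the last vowel of the genitive form *wejhom* is /o/ (a back vowel), it takes -ozo, giving *wejhomozo*.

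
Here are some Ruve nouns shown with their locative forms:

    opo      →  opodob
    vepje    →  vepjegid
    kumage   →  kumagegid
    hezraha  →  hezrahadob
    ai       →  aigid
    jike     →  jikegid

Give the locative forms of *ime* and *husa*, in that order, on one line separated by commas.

imegid, husadob

The suffix is conditioned by the last vowel: -gid when the last vowel of the stem is a front vowel (*vepje*, *kumage*, *ai*, *jike*); -dob when the last vowel of the stem is a back vowel (*opo*, *hezraha*).
*ime*: last vowel = /e/, a front vowel → -gid → *imegid*.
Since the last vowel of *husa* is /a/ (a back vowel), it takes -dob, giving *husadob*.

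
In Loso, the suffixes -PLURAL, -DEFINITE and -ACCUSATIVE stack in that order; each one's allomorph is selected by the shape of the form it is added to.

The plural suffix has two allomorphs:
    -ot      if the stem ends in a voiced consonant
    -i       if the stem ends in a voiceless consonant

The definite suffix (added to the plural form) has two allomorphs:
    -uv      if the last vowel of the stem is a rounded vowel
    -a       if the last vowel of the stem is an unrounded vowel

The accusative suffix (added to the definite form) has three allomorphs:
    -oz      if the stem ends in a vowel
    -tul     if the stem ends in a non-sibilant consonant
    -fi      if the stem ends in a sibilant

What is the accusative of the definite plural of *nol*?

nolotuvtul

*nol* — final consonant /l/ (voiced) → -ot → *nolot*.
The plural form *nolot*: last vowel = /o/, a rounded vowel → -uv → *nolotuv*.
The final sound of the definite form *nolotuv* is /v/, which is a non-sibilant consonant, so the accusative suffix is -tul, giving *nolotuvtul*.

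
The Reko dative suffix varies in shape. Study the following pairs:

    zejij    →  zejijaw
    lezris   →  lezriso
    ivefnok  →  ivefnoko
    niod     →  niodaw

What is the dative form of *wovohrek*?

wovohreko

Looking at the final consonant of each stem: -o when the stem ends in a voiceless consonant (*lezris*, *ivefnok*); -aw when the stem ends in a voiced consonant (*zejij*, *niod*).
*wovohrek*: final consonant = /k/, voiceless → -o → *wovohreko*.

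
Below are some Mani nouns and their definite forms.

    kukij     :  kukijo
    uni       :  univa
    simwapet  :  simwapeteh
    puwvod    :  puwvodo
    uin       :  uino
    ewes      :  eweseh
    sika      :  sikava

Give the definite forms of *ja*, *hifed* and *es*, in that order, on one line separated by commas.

java, hifedo, eseh

The alternation tracks the final sound of the stem — -eh when the stem ends in a voiceless consonant (*simwapet*, *ewes*); -o when the stem ends in a voiced consonant (*kukij*, *puwvod*, *uin*); -va when the stem ends in a vowel (*uni*, *sika*).
Since the final sound of *ja* is /a/ (a vowel), it takes -va, giving *java*.
The final sound of *hifed* is /d/, which is a voiced consonant, so the suffix is -o, giving *hifedo*.
*es*: final sound = /s/, a voiceless consonant → -eh → *eseh*.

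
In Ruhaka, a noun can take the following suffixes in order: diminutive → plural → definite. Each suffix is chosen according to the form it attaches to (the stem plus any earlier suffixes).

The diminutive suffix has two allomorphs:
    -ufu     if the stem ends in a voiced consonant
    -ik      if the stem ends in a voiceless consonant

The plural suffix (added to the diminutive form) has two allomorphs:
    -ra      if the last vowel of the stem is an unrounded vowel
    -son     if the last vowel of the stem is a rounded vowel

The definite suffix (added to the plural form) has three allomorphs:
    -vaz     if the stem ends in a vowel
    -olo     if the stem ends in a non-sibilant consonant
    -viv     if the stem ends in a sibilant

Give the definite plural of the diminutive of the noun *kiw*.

kiwufusonolo

*kiw* — final consonant /w/ (voiced) → -ufu → *kiwufu*.
Since the last vowel of the diminutive form *kiwufu* is /u/ (a rounded vowel), it takes -son, giving *kiwufuson*.
The plural form *kiwufuson* — final sound /n/ (a non-sibilant consonant) → -olo → *kiwufusonolo*.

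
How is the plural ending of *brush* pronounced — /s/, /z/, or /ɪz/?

The stem *brush* ends in a sibilant (/s, z, ʃ, ʒ, tʃ, dʒ/).
The plural suffix surfaces as /ɪz/ after sibilants, /s/ after other voiceless consonants, and /z/ after other voiced sounds.
So the plural -s on *brush* is pronounced /ɪz/.

/ɪz/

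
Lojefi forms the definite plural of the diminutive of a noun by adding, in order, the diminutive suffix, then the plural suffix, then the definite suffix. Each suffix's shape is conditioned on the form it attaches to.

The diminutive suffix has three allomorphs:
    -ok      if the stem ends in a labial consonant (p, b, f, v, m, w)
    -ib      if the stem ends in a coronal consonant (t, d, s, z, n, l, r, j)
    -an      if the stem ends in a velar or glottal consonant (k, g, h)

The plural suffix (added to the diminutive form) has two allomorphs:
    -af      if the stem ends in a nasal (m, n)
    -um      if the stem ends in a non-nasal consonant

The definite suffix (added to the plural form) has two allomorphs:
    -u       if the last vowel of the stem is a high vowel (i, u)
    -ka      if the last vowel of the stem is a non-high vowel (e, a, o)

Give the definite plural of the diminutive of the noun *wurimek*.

*wurimek*: final consonant = /k/, velar/glottal → -an → *wurimekan*.
The final consonant of the diminutive form *wurimekan* is /n/, which is a nasal, so the plural suffix is -af, giving *wurimekanaf*.
Since the last vowel of the plural form *wurimekanaf* is /a/ (a non-high vowel), it takes -ka, giving *wurimekanafka*.

wurimekanafka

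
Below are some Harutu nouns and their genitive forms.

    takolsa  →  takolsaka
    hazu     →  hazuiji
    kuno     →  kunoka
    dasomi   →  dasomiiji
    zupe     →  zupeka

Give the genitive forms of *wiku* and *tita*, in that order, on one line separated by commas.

wikuiji, titaka

The alternation tracks the last vowel of the stem — -iji when the last vowel of the stem is a high vowel (*hazu*, *dasomi*); -ka when the last vowel of the stem is a non-high vowel (*takolsa*, *kuno*, *zupe*).
The last vowel of *wiku* is /u/, which is a high vowel, so the suffix is -iji, giving *wikuiji*.
The last vowel of *tita* is /a/, which is a non-high vowel, so the suffix is -ka, giving *titaka*.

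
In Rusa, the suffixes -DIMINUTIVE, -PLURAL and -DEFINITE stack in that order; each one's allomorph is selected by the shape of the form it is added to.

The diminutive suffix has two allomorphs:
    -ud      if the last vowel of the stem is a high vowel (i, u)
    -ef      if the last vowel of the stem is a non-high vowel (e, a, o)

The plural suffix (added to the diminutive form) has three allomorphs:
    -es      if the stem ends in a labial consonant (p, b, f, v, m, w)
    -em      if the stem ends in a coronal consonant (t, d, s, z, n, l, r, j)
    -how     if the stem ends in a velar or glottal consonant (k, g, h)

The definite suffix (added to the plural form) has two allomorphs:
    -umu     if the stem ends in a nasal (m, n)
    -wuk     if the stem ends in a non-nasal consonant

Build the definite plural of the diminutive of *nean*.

The last vowel of *nean* is /a/, which is a non-high vowel, so the diminutive suffix is -ef, giving *neanef*.
The diminutive form *neanef* — final consonant /f/ (labial) → -es → *neanefes*.
Since the final consonant of the plural form *neanefes* is /s/ (non-nasal), it takes -wuk, giving *neanefeswuk*.

neanefeswuk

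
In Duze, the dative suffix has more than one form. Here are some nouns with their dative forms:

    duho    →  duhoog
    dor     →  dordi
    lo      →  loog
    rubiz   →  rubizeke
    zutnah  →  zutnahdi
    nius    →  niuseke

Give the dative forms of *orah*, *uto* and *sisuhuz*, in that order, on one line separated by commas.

orahdi, utoog, sisuhuzeke

The alternation tracks the final sound of the stem — -eke when the stem ends in a sibilant (*rubiz*, *nius*); -di when the stem ends in a non-sibilant consonant (*dor*, *zutnah*); -og when the stem ends in a vowel (*duho*, *lo*).
*orah* — final sound /h/ (a non-sibilant consonant) → -di → *orahdi*.
The final sound of *uto* is /o/, which is a vowel, so the suffix is -og, giving *utoog*.
*sisuhuz*: final sound = /z/, a sibilant → -eke → *sisuhuzeke*.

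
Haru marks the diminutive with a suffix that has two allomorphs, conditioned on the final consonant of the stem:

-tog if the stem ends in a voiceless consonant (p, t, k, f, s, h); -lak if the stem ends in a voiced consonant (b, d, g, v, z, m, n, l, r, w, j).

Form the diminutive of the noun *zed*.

The final consonant of *zed* is /d/, which is voiced, so the suffix is -lak, giving *zedlak*.

zedlak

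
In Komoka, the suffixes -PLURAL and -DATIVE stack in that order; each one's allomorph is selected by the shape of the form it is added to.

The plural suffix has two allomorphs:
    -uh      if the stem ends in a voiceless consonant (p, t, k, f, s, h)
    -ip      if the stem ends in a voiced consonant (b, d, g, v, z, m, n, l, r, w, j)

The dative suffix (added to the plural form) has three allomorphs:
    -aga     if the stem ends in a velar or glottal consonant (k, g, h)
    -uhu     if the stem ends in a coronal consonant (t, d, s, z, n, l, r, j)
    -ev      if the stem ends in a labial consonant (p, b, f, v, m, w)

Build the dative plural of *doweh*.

The final consonant of *doweh* is /h/, which is voiceless, so the plural suffix is -uh, giving *dowehuh*.
The plural form *dowehuh* — final consonant /h/ (velar/glottal) → -aga → *dowehuhaga*.

dowehuhaga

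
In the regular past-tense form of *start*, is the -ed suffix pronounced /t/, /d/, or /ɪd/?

The stem *start* ends in /t/ or /d/.
The -ed suffix is realized as /ɪd/ after /t, d/; as /t/ after other voiceless consonants; and as /d/ after other voiced sounds.
So -ed on *start* is pronounced /ɪd/.

/ɪd/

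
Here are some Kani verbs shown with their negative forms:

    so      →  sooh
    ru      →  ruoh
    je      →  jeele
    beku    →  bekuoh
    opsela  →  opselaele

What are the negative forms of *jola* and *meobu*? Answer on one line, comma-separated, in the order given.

jolaele, meobuoh

The suffix is conditioned by the last vowel: -oh when the last vowel of the stem is a rounded vowel (*so*, *ru*, *beku*); -ele when the last vowel of the stem is an unrounded vowel (*je*, *opsela*).
The last vowel of *jola* is /a/, which is an unrounded vowel, so the suffix is -ele, giving *jolaele*.
*meobu* — last vowel /u/ (a rounded vowel) → -oh → *meobuoh*.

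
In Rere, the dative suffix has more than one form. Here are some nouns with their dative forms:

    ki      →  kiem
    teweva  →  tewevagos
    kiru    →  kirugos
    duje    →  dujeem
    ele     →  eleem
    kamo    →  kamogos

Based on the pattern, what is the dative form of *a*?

The alternation tracks the last vowel of the stem — -em when the last vowel of the stem is a front vowel (*ki*, *duje*, *ele*); -gos when the last vowel of the stem is a back vowel (*teweva*, *kiru*, *kamo*).
The last vowel of *a* is /a/, which is a back vowel, so the suffix is -gos, giving *agos*.

agos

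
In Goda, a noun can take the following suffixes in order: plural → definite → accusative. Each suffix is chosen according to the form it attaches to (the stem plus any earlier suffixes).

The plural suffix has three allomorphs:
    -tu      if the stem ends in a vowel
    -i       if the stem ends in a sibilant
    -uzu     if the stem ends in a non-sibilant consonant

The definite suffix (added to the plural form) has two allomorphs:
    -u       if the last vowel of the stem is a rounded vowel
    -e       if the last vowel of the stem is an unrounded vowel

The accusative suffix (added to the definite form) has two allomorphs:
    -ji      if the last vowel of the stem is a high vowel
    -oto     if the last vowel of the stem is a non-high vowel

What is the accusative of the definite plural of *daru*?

The final sound of *daru* is /u/, which is a vowel, so the plural suffix is -tu, giving *darutu*.
The last vowel of the plural form *darutu* is /u/, which is a rounded vowel, so the definite suffix is -u, giving *darutuu*.
The definite form *darutuu*: last vowel = /u/, a high vowel → -ji → *darutuuji*.

darutuuji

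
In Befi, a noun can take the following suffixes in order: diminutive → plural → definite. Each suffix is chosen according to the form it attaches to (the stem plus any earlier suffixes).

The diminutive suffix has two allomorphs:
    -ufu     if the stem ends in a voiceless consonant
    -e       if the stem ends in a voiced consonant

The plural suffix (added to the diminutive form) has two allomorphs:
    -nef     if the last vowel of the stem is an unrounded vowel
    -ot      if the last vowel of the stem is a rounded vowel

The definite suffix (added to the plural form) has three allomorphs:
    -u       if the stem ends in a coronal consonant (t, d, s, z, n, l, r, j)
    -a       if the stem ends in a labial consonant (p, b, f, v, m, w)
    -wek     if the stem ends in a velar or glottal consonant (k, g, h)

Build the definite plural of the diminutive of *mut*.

mutufuotu

Since the final consonant of *mut* is /t/ (voiceless), it takes -ufu, giving *mutufu*.
The diminutive form *mutufu* — last vowel /u/ (a rounded vowel) → -ot → *mutufuot*.
The final consonant of the plural form *mutufuot* is /t/, which is coronal, so the definite suffix is -u, giving *mutufuotu*.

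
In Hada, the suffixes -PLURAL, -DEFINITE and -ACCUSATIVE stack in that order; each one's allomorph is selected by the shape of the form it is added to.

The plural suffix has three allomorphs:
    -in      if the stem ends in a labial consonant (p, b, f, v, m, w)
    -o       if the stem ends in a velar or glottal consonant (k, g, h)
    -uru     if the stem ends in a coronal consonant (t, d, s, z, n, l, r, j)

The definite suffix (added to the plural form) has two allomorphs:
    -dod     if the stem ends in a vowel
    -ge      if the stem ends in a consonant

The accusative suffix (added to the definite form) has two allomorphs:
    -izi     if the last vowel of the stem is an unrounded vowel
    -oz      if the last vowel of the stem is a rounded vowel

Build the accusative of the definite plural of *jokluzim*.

*jokluzim* — final consonant /m/ (labial) → -in → *jokluzimin*.
The plural form *jokluzimin* — final sound /n/ (a consonant) → -ge → *jokluziminge*.
Since the last vowel of the definite form *jokluziminge* is /e/ (an unrounded vowel), it takes -izi, giving *jokluzimingeizi*.

jokluzimingeizi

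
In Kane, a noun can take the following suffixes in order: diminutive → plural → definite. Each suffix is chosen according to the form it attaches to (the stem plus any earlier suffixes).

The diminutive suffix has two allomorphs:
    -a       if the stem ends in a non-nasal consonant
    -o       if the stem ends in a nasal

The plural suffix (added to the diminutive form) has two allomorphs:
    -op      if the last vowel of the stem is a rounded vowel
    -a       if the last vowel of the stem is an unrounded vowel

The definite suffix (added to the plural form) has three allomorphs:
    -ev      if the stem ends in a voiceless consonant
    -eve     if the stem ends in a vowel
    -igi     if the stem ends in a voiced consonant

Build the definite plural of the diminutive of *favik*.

*favik* — final consonant /k/ (non-nasal) → -a → *favika*.
Since the last vowel of the diminutive form *favika* is /a/ (an unrounded vowel), it takes -a, giving *favikaa*.
The final sound of the plural form *favikaa* is /a/, which is a vowel, so the definite suffix is -eve, giving *favikaaeve*.

favikaaeve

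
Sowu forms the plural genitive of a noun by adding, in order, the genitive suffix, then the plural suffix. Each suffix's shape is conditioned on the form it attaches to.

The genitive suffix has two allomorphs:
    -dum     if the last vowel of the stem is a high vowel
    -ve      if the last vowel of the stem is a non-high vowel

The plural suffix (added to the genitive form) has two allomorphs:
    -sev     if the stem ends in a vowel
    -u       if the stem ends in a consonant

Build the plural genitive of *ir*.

irdumu

Since the last vowel of *ir* is /i/ (a high vowel), it takes -dum, giving *irdum*.
Since the final sound of the genitive form *irdum* is /m/ (a consonant), it takes -u, giving *irdumu*.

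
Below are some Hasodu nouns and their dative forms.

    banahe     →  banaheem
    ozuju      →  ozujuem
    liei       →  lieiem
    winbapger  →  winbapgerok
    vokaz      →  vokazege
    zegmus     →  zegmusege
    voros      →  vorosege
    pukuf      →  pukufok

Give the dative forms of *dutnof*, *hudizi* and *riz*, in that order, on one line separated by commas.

Looking at the final sound of each stem: -ege when the stem ends in a sibilant (*vokaz*, *zegmus*, *voros*); -ok when the stem ends in a non-sibilant consonant (*winbapger*, *pukuf*); -em when the stem ends in a vowel (*banahe*, *ozuju*, *liei*).
*dutnof* — final sound /f/ (a non-sibilant consonant) → -ok → *dutnofok*.
Since the final sound of *hudizi* is /i/ (a vowel), it takes -em, giving *hudiziem*.
*riz* — final sound /z/ (a sibilant) → -ege → *rizege*.

dutnofok, hudiziem, rizege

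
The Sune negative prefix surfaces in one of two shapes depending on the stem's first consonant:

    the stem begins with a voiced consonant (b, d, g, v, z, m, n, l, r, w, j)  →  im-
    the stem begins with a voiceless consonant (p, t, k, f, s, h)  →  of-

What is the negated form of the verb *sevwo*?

ofsevwo

*sevwo* — first consonant /s/ (voiceless) → of- → *ofsevwo*.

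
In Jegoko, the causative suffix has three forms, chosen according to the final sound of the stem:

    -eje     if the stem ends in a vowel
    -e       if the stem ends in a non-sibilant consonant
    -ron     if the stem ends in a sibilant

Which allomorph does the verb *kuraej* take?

-e

The final sound of *kuraej* is /j/, which is a non-sibilant consonant, so the suffix is -e.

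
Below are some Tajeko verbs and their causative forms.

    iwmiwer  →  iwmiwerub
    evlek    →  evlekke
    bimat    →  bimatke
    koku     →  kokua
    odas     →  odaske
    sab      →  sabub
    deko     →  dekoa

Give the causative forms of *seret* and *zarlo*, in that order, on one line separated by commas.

The alternation tracks the final sound of the stem — -ke when the stem ends in a voiceless consonant (*evlek*, *bimat*, *odas*); -ub when the stem ends in a voiced consonant (*iwmiwer*, *sab*); -a when the stem ends in a vowel (*koku*, *deko*).
Since the final sound of *seret* is /t/ (a voiceless consonant), it takes -ke, giving *seretke*.
*zarlo*: final sound = /o/, a vowel → -a → *zarloa*.

seretke, zarloa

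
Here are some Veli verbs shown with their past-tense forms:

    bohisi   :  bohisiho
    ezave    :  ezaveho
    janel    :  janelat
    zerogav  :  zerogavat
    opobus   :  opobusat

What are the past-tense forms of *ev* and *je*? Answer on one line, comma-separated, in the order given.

The alternation tracks the final sound of the stem — -at when the stem ends in a consonant (*janel*, *zerogav*, *opobus*); -ho when the stem ends in a vowel (*bohisi*, *ezave*).
*ev* — final sound /v/ (a consonant) → -at → *evat*.
*je* — final sound /e/ (a vowel) → -ho → *jeho*.

evat, jeho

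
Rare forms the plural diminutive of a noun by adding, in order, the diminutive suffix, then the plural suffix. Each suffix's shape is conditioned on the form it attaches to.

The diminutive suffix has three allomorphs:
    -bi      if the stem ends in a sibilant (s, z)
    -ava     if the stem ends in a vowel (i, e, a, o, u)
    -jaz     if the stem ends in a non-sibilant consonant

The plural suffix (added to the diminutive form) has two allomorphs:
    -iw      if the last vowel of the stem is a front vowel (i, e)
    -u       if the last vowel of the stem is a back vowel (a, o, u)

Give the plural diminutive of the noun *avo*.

avoavau

*avo* — final sound /o/ (a vowel) → -ava → *avoava*.
The diminutive form *avoava* — last vowel /a/ (a back vowel) → -u → *avoavau*.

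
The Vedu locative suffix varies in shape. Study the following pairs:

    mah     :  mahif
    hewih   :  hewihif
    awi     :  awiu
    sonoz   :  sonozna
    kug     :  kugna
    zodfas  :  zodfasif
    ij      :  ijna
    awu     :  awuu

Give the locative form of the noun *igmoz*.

igmozna

The pattern is voicing of the final sound: -if when the stem ends in a voiceless consonant (*mah*, *hewih*, *zodfas*); -na when the stem ends in a voiced consonant (*sonoz*, *kug*, *ij*); -u when the stem ends in a vowel (*awi*, *awu*).
*igmoz*: final sound = /z/, a voiced consonant → -na → *igmozna*.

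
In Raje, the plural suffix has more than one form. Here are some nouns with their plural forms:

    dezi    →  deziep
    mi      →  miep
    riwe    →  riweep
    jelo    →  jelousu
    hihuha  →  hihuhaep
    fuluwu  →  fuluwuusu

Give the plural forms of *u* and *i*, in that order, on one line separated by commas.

uusu, iep

The suffix is conditioned by the last vowel: -usu when the last vowel of the stem is a rounded vowel (*jelo*, *fuluwu*); -ep when the last vowel of the stem is an unrounded vowel (*dezi*, *mi*, *riwe*, *hihuha*).
The last vowel of *u* is /u/, which is a rounded vowel, so the suffix is -usu, giving *uusu*.
Since the last vowel of *i* is /i/ (an unrounded vowel), it takes -ep, giving *iep*.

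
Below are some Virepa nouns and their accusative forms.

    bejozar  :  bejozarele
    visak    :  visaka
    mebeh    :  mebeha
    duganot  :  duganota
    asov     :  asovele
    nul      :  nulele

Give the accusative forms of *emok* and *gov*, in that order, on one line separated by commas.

The pattern is voicing of the final consonant: -a when the stem ends in a voiceless consonant (*visak*, *mebeh*, *duganot*); -ele when the stem ends in a voiced consonant (*bejozar*, *asov*, *nul*).
The final consonant of *emok* is /k/, which is voiceless, so the suffix is -a, giving *emoka*.
Since the final consonant of *gov* is /v/ (voiced), it takes -ele, giving *govele*.

emoka, govele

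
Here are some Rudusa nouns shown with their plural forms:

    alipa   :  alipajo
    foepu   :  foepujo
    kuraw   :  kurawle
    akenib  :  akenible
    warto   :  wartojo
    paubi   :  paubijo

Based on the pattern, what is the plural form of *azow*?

azowle

The alternation tracks the final sound of the stem — -le when the stem ends in a consonant (*kuraw*, *akenib*); -jo when the stem ends in a vowel (*alipa*, *foepu*, *warto*, *paubi*).
*azow* — final sound /w/ (a consonant) → -le → *azowle*.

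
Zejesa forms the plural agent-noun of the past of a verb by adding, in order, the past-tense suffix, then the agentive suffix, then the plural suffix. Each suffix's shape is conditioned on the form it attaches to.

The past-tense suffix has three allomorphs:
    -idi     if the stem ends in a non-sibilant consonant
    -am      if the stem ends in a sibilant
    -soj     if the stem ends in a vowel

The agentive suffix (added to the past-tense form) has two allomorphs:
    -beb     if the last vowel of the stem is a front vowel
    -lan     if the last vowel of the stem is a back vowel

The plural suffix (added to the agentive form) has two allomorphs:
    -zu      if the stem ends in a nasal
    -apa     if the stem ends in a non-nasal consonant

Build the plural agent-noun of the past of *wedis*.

Since the final sound of *wedis* is /s/ (a sibilant), it takes -am, giving *wedisam*.
The past-tense form *wedisam*: last vowel = /a/, a back vowel → -lan → *wedisamlan*.
The agentive form *wedisamlan*: final consonant = /n/, a nasal → -zu → *wedisamlanzu*.

wedisamlanzu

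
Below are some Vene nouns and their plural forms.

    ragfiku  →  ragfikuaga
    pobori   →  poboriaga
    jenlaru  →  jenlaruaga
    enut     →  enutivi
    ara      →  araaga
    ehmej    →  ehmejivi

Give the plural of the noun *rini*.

The pattern is consonant vs. vowel: -ivi when the stem ends in a consonant (*enut*, *ehmej*); -aga when the stem ends in a vowel (*ragfiku*, *pobori*, *jenlaru*, *ara*).
Since the final sound of *rini* is /i/ (a vowel), it takes -aga, giving *riniaga*.

riniaga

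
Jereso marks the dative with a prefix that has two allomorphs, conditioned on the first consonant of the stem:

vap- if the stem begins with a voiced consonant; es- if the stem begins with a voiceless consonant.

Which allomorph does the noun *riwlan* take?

vap-

*riwlan* — first consonant /r/ (voiced) → vap-.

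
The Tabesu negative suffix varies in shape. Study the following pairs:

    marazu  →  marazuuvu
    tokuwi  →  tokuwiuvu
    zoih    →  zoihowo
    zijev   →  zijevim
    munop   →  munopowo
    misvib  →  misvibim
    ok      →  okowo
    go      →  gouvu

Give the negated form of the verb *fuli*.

fuliuvu

The alternation tracks the final sound of the stem — -owo when the stem ends in a voiceless consonant (*zoih*, *munop*, *ok*); -im when the stem ends in a voiced consonant (*zijev*, *misvib*); -uvu when the stem ends in a vowel (*marazu*, *tokuwi*, *go*).
*fuli*: final sound = /i/, a vowel → -uvu → *fuliuvu*.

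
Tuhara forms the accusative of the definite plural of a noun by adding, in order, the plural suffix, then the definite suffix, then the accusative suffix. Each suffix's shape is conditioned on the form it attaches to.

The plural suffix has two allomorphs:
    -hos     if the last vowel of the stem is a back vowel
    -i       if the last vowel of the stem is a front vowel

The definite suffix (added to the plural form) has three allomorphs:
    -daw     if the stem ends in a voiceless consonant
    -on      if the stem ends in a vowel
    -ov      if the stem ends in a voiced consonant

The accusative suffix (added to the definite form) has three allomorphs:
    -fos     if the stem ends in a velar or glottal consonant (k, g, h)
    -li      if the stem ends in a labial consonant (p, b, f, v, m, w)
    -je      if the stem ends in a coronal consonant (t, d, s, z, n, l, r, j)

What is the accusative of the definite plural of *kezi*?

keziionje

The last vowel of *kezi* is /i/, which is a front vowel, so the plural suffix is -i, giving *kezii*.
The plural form *kezii*: final sound = /i/, a vowel → -on → *keziion*.
The definite form *keziion* — final consonant /n/ (coronal) → -je → *keziionje*.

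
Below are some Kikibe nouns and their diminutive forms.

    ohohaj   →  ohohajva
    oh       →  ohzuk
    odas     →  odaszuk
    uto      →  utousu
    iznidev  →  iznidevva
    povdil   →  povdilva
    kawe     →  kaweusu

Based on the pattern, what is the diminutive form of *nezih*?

nezihzuk

The pattern is voicing of the final sound: -zuk when the stem ends in a voiceless consonant (*oh*, *odas*); -va when the stem ends in a voiced consonant (*ohohaj*, *iznidev*, *povdil*); -usu when the stem ends in a vowel (*uto*, *kawe*).
*nezih*: final sound = /h/, a voiceless consonant → -zuk → *nezihzuk*.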